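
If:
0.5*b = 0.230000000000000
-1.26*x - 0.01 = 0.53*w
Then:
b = 0.46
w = -2.37735849056604*x - 0.0188679245283019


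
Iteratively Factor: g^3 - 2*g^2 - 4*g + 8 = (g - 2)*(g^2 - 4) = (g - 2)*(g + 2)*(g - 2)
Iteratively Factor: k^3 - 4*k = (k - 2)*(k^2 + 2*k) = k*(k - 2)*(k + 2)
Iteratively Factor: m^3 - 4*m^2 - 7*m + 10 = (m - 5)*(m^2 + m - 2) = (m - 5)*(m - 1)*(m + 2)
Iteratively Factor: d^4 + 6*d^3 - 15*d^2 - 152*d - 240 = (d + 4)*(d^3 + 2*d^2 - 23*d - 60) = (d + 4)^2*(d^2 - 2*d - 15) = (d + 3)*(d + 4)^2*(d - 5)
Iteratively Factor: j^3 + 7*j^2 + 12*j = (j + 3)*(j^2 + 4*j) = j*(j + 3)*(j + 4)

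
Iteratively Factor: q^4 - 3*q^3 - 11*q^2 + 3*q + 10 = (q - 5)*(q^3 + 2*q^2 - q - 2) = (q - 5)*(q + 1)*(q^2 + q - 2) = (q - 5)*(q - 1)*(q + 1)*(q + 2)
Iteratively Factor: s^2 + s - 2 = (s - 1)*(s + 2)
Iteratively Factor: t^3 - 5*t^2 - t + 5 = (t - 5)*(t^2 - 1) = (t - 5)*(t - 1)*(t + 1)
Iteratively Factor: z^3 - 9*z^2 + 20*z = (z - 5)*(z^2 - 4*z) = (z - 5)*(z - 4)*(z)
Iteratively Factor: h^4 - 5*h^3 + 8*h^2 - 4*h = (h)*(h^3 - 5*h^2 + 8*h - 4) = h*(h - 1)*(h^2 - 4*h + 4) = h*(h - 2)*(h - 1)*(h - 2)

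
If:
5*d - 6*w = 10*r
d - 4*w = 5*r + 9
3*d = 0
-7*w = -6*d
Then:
No Solution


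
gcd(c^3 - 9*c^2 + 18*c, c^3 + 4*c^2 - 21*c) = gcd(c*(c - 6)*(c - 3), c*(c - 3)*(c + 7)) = c^2 - 3*c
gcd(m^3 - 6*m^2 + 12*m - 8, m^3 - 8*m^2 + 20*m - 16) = m^2 - 4*m + 4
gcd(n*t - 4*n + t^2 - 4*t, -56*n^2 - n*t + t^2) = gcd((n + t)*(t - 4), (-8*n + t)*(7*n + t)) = 1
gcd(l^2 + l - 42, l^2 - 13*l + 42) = l - 6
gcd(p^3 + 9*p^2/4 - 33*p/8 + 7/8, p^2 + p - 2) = p - 1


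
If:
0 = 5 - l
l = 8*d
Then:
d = 5/8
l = 5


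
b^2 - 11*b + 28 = (b - 7)*(b - 4)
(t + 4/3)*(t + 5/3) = t^2 + 3*t + 20/9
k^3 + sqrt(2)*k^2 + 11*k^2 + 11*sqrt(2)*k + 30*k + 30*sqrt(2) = (k + 5)*(k + 6)*(k + sqrt(2))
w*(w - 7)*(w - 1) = w^3 - 8*w^2 + 7*w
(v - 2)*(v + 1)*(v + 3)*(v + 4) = v^4 + 6*v^3 + 3*v^2 - 26*v - 24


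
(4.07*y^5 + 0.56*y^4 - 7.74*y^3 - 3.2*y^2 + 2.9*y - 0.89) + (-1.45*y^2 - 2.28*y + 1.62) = 4.07*y^5 + 0.56*y^4 - 7.74*y^3 - 4.65*y^2 + 0.62*y + 0.73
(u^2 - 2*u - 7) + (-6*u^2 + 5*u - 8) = -5*u^2 + 3*u - 15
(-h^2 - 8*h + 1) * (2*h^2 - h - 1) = -2*h^4 - 15*h^3 + 11*h^2 + 7*h - 1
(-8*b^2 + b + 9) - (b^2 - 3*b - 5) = -9*b^2 + 4*b + 14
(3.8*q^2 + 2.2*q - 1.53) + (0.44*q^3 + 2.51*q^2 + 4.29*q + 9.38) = 0.44*q^3 + 6.31*q^2 + 6.49*q + 7.85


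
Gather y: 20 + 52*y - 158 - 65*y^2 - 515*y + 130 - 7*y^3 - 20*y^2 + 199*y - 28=-7*y^3 - 85*y^2 - 264*y - 36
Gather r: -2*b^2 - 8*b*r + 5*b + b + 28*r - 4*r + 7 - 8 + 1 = -2*b^2 + 6*b + r*(24 - 8*b)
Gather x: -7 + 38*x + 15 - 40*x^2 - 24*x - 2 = -40*x^2 + 14*x + 6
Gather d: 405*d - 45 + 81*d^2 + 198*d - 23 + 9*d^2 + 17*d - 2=90*d^2 + 620*d - 70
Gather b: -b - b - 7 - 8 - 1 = -2*b - 16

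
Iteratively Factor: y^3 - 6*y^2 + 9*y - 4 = (y - 1)*(y^2 - 5*y + 4) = (y - 1)^2*(y - 4)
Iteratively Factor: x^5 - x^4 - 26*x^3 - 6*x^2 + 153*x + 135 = (x - 3)*(x^4 + 2*x^3 - 20*x^2 - 66*x - 45) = (x - 5)*(x - 3)*(x^3 + 7*x^2 + 15*x + 9) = (x - 5)*(x - 3)*(x + 3)*(x^2 + 4*x + 3) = (x - 5)*(x - 3)*(x + 3)^2*(x + 1)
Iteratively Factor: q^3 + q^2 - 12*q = (q + 4)*(q^2 - 3*q) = (q - 3)*(q + 4)*(q)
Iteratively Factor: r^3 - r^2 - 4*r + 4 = (r - 1)*(r^2 - 4) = (r - 1)*(r + 2)*(r - 2)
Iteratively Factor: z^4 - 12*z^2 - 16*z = (z)*(z^3 - 12*z - 16) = z*(z + 2)*(z^2 - 2*z - 8) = z*(z + 2)^2*(z - 4)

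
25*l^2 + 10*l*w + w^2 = (5*l + w)^2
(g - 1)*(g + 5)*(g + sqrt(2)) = g^3 + sqrt(2)*g^2 + 4*g^2 - 5*g + 4*sqrt(2)*g - 5*sqrt(2)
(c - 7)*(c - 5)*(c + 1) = c^3 - 11*c^2 + 23*c + 35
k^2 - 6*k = k*(k - 6)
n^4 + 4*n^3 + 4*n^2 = n^2*(n + 2)^2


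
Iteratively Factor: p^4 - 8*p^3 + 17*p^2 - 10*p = (p - 1)*(p^3 - 7*p^2 + 10*p) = (p - 5)*(p - 1)*(p^2 - 2*p) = p*(p - 5)*(p - 1)*(p - 2)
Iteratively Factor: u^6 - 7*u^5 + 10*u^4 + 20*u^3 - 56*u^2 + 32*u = (u - 1)*(u^5 - 6*u^4 + 4*u^3 + 24*u^2 - 32*u) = (u - 1)*(u + 2)*(u^4 - 8*u^3 + 20*u^2 - 16*u) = u*(u - 1)*(u + 2)*(u^3 - 8*u^2 + 20*u - 16) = u*(u - 4)*(u - 1)*(u + 2)*(u^2 - 4*u + 4) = u*(u - 4)*(u - 2)*(u - 1)*(u + 2)*(u - 2)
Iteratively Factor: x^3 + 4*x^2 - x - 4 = (x + 4)*(x^2 - 1) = (x + 1)*(x + 4)*(x - 1)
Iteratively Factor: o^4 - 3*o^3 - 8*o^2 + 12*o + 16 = (o - 2)*(o^3 - o^2 - 10*o - 8) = (o - 4)*(o - 2)*(o^2 + 3*o + 2) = (o - 4)*(o - 2)*(o + 2)*(o + 1)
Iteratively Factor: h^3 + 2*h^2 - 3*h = (h)*(h^2 + 2*h - 3) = h*(h + 3)*(h - 1)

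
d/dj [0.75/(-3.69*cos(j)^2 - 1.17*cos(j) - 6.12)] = -(5.535*cos(j) + 0.8775)*sin(j)/(3.69*cos(j)^2 + 1.17*cos(j) + 6.12)^2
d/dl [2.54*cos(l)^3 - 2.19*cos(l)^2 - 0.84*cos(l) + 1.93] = (-7.62*cos(l)^2 + 4.38*cos(l) + 0.84)*sin(l)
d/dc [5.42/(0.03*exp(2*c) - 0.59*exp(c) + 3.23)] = (3.1978 - 0.3252*exp(c))*exp(c)/(0.03*exp(2*c) - 0.59*exp(c) + 3.23)^2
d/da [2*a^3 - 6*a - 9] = 6*a^2 - 6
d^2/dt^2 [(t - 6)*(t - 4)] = 2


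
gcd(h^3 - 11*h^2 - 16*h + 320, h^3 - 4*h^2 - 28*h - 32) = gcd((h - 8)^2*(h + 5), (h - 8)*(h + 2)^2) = h - 8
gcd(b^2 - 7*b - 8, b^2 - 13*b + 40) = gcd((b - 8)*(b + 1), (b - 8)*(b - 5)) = b - 8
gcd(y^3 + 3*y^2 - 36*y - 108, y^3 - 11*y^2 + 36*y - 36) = y - 6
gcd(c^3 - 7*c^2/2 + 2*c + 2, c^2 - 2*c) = c - 2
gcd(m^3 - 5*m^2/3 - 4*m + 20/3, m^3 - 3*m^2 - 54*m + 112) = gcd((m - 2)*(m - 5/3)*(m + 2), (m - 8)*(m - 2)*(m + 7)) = m - 2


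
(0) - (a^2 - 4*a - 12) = -a^2 + 4*a + 12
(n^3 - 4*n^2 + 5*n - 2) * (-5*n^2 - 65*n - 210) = -5*n^5 - 45*n^4 + 25*n^3 + 525*n^2 - 920*n + 420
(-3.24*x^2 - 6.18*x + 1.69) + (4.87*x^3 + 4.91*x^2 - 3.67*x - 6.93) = 4.87*x^3 + 1.67*x^2 - 9.85*x - 5.24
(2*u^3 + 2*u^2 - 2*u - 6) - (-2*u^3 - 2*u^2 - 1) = 4*u^3 + 4*u^2 - 2*u - 5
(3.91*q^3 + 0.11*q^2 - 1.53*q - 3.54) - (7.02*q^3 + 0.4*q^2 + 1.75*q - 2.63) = -3.11*q^3 - 0.29*q^2 - 3.28*q - 0.91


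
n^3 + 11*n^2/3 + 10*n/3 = n*(n + 5/3)*(n + 2)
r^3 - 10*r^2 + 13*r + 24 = (r - 8)*(r - 3)*(r + 1)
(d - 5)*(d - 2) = d^2 - 7*d + 10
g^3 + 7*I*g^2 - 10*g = g*(g + 2*I)*(g + 5*I)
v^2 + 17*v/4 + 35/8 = (v + 7/4)*(v + 5/2)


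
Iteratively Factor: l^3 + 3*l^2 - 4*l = (l - 1)*(l^2 + 4*l) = (l - 1)*(l + 4)*(l)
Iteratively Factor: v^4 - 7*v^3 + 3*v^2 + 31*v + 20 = (v - 4)*(v^3 - 3*v^2 - 9*v - 5) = (v - 4)*(v + 1)*(v^2 - 4*v - 5) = (v - 5)*(v - 4)*(v + 1)*(v + 1)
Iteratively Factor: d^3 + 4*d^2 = (d)*(d^2 + 4*d) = d*(d + 4)*(d)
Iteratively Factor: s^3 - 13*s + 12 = (s - 3)*(s^2 + 3*s - 4) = (s - 3)*(s - 1)*(s + 4)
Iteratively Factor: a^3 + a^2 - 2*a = (a + 2)*(a^2 - a) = a*(a + 2)*(a - 1)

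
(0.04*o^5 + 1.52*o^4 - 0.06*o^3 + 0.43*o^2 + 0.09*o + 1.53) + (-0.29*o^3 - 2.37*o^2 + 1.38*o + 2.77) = 0.04*o^5 + 1.52*o^4 - 0.35*o^3 - 1.94*o^2 + 1.47*o + 4.3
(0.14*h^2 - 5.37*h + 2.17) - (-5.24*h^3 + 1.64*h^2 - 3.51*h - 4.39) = 5.24*h^3 - 1.5*h^2 - 1.86*h + 6.56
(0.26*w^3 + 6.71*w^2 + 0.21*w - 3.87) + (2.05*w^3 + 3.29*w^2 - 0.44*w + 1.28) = 2.31*w^3 + 10.0*w^2 - 0.23*w - 2.59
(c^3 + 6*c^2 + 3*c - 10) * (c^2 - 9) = c^5 + 6*c^4 - 6*c^3 - 64*c^2 - 27*c + 90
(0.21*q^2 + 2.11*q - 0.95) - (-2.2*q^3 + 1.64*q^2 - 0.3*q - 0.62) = 2.2*q^3 - 1.43*q^2 + 2.41*q - 0.33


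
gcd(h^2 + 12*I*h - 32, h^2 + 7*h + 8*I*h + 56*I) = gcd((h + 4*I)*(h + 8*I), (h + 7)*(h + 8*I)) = h + 8*I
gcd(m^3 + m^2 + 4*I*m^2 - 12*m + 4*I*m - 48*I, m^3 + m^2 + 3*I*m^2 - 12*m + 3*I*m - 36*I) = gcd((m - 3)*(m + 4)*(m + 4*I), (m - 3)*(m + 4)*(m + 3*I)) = m^2 + m - 12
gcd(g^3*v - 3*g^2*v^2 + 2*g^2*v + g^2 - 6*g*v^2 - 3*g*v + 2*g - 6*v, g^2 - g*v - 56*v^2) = 1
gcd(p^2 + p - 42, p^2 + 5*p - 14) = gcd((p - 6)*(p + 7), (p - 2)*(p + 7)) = p + 7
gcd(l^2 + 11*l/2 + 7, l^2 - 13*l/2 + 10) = 1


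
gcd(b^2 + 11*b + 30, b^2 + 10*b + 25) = b + 5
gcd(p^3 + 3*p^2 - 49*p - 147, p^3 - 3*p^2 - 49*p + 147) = p^2 - 49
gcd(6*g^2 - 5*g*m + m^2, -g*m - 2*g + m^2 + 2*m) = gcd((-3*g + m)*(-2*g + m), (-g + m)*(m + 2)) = 1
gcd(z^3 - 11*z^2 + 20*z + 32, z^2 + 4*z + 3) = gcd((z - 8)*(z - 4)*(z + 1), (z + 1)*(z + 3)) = z + 1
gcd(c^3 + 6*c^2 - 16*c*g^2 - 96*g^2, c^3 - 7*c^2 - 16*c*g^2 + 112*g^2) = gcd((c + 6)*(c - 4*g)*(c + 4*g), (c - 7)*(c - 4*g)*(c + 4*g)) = c^2 - 16*g^2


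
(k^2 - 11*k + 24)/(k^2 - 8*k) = (k - 3)/k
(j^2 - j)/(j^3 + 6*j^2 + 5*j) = (j - 1)/(j^2 + 6*j + 5)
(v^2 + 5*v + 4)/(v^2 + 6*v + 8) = (v + 1)/(v + 2)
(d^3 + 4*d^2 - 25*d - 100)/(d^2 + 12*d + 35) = (d^2 - d - 20)/(d + 7)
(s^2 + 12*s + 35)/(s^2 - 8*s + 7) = (s^2 + 12*s + 35)/(s^2 - 8*s + 7)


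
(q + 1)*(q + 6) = q^2 + 7*q + 6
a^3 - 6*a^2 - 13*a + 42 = (a - 7)*(a - 2)*(a + 3)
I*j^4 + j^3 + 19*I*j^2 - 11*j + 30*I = (j - 5*I)*(j + 2*I)*(j + 3*I)*(I*j + 1)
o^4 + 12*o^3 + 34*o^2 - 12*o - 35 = (o - 1)*(o + 1)*(o + 5)*(o + 7)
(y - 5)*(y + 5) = y^2 - 25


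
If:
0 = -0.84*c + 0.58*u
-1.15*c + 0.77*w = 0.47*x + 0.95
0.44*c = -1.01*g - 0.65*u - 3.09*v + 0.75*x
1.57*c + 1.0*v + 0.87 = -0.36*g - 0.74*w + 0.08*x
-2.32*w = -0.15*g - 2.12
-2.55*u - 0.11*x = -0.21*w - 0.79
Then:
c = 0.29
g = -17.04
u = 0.43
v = 4.70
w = -0.19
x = -3.05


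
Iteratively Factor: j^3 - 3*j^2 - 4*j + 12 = (j - 2)*(j^2 - j - 6) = (j - 2)*(j + 2)*(j - 3)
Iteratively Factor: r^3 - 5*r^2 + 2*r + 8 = (r + 1)*(r^2 - 6*r + 8) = (r - 2)*(r + 1)*(r - 4)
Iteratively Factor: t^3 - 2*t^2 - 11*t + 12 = (t + 3)*(t^2 - 5*t + 4) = (t - 4)*(t + 3)*(t - 1)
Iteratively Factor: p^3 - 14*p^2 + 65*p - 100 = (p - 5)*(p^2 - 9*p + 20) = (p - 5)*(p - 4)*(p - 5)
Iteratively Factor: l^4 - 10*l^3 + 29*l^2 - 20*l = (l - 4)*(l^3 - 6*l^2 + 5*l) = (l - 4)*(l - 1)*(l^2 - 5*l) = l*(l - 4)*(l - 1)*(l - 5)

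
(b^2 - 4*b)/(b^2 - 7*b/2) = 2*(b - 4)/(2*b - 7)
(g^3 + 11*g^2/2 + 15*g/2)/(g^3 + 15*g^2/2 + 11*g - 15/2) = g*(2*g + 5)/(2*g^2 + 9*g - 5)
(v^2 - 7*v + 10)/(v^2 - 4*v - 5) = (v - 2)/(v + 1)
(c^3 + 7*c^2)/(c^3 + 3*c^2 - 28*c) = c/(c - 4)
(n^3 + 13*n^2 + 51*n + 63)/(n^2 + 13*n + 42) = (n^2 + 6*n + 9)/(n + 6)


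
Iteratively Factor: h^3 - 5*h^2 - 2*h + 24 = (h + 2)*(h^2 - 7*h + 12) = (h - 4)*(h + 2)*(h - 3)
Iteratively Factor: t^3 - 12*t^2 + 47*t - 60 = (t - 4)*(t^2 - 8*t + 15) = (t - 4)*(t - 3)*(t - 5)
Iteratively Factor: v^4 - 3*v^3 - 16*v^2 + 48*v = (v - 3)*(v^3 - 16*v) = (v - 4)*(v - 3)*(v^2 + 4*v) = (v - 4)*(v - 3)*(v + 4)*(v)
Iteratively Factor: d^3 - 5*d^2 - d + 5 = (d + 1)*(d^2 - 6*d + 5) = (d - 1)*(d + 1)*(d - 5)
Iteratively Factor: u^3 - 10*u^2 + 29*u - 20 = (u - 5)*(u^2 - 5*u + 4) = (u - 5)*(u - 4)*(u - 1)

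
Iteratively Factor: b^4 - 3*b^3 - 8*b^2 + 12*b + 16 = (b - 4)*(b^3 + b^2 - 4*b - 4) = (b - 4)*(b - 2)*(b^2 + 3*b + 2) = (b - 4)*(b - 2)*(b + 1)*(b + 2)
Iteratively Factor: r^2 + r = (r)*(r + 1)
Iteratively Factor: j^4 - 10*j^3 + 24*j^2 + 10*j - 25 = (j - 1)*(j^3 - 9*j^2 + 15*j + 25) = (j - 5)*(j - 1)*(j^2 - 4*j - 5) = (j - 5)^2*(j - 1)*(j + 1)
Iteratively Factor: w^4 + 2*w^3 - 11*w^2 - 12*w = (w)*(w^3 + 2*w^2 - 11*w - 12) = w*(w - 3)*(w^2 + 5*w + 4) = w*(w - 3)*(w + 4)*(w + 1)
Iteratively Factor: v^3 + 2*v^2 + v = (v + 1)*(v^2 + v) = (v + 1)^2*(v)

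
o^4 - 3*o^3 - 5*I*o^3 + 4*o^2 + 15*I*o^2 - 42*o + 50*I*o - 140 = (o - 5)*(o + 2)*(o - 7*I)*(o + 2*I)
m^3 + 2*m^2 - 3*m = m*(m - 1)*(m + 3)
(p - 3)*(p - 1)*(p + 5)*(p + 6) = p^4 + 7*p^3 - 11*p^2 - 87*p + 90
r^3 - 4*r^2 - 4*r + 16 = (r - 4)*(r - 2)*(r + 2)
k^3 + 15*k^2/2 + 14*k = k*(k + 7/2)*(k + 4)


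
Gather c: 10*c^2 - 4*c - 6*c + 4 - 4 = 10*c^2 - 10*c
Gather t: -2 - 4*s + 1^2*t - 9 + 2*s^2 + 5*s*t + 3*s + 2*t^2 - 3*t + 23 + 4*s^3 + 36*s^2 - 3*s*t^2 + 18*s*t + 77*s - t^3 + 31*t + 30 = 4*s^3 + 38*s^2 + 76*s - t^3 + t^2*(2 - 3*s) + t*(23*s + 29) + 42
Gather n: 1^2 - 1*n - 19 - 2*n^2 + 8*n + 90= -2*n^2 + 7*n + 72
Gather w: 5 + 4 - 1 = 8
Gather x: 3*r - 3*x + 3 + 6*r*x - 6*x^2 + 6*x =3*r - 6*x^2 + x*(6*r + 3) + 3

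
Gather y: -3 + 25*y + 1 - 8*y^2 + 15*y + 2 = -8*y^2 + 40*y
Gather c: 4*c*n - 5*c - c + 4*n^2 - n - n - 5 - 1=c*(4*n - 6) + 4*n^2 - 2*n - 6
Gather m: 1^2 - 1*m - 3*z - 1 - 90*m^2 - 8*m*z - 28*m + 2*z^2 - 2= -90*m^2 + m*(-8*z - 29) + 2*z^2 - 3*z - 2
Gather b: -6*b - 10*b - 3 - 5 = -16*b - 8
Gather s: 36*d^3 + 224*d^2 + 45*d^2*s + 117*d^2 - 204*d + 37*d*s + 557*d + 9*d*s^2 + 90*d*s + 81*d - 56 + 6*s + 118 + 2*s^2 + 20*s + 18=36*d^3 + 341*d^2 + 434*d + s^2*(9*d + 2) + s*(45*d^2 + 127*d + 26) + 80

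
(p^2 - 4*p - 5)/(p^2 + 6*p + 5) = (p - 5)/(p + 5)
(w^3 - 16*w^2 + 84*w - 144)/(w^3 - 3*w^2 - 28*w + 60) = (w^2 - 10*w + 24)/(w^2 + 3*w - 10)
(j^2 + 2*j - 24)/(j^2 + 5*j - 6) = (j - 4)/(j - 1)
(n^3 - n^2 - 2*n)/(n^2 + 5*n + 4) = n*(n - 2)/(n + 4)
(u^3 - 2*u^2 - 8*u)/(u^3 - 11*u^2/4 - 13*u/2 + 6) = 4*u/(4*u - 3)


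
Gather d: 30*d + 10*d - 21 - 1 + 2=40*d - 20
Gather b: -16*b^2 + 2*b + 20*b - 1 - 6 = -16*b^2 + 22*b - 7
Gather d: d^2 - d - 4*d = d^2 - 5*d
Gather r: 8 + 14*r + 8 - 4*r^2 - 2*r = -4*r^2 + 12*r + 16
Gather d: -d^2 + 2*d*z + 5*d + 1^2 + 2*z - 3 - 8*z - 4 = -d^2 + d*(2*z + 5) - 6*z - 6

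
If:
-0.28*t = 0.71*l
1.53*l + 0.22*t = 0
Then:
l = 0.00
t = 0.00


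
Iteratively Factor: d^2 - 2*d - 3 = (d + 1)*(d - 3)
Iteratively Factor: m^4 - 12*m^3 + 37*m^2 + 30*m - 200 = (m + 2)*(m^3 - 14*m^2 + 65*m - 100) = (m - 5)*(m + 2)*(m^2 - 9*m + 20) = (m - 5)*(m - 4)*(m + 2)*(m - 5)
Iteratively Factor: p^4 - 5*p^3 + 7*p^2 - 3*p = (p)*(p^3 - 5*p^2 + 7*p - 3) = p*(p - 1)*(p^2 - 4*p + 3) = p*(p - 3)*(p - 1)*(p - 1)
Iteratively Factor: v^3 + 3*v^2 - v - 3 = (v - 1)*(v^2 + 4*v + 3) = (v - 1)*(v + 3)*(v + 1)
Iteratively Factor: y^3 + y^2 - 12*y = (y + 4)*(y^2 - 3*y) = y*(y + 4)*(y - 3)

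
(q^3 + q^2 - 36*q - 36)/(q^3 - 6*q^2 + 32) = (q^3 + q^2 - 36*q - 36)/(q^3 - 6*q^2 + 32)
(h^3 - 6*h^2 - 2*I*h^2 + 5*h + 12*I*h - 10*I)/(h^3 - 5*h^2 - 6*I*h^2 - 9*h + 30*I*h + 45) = (h^2 - h*(1 + 2*I) + 2*I)/(h^2 - 6*I*h - 9)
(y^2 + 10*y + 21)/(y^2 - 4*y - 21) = (y + 7)/(y - 7)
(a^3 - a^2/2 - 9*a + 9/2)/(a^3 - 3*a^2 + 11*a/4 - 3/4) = 2*(a^2 - 9)/(2*a^2 - 5*a + 3)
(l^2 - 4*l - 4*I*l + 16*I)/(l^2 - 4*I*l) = (l - 4)/l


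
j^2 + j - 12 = (j - 3)*(j + 4)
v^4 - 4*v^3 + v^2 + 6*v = v*(v - 3)*(v - 2)*(v + 1)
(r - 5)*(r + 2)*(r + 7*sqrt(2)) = r^3 - 3*r^2 + 7*sqrt(2)*r^2 - 21*sqrt(2)*r - 10*r - 70*sqrt(2)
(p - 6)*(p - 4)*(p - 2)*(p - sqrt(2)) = p^4 - 12*p^3 - sqrt(2)*p^3 + 12*sqrt(2)*p^2 + 44*p^2 - 44*sqrt(2)*p - 48*p + 48*sqrt(2)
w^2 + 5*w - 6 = (w - 1)*(w + 6)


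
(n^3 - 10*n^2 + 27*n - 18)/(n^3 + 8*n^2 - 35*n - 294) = (n^2 - 4*n + 3)/(n^2 + 14*n + 49)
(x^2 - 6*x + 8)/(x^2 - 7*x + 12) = (x - 2)/(x - 3)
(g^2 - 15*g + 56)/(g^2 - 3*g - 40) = (g - 7)/(g + 5)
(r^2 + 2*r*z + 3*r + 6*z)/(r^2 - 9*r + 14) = (r^2 + 2*r*z + 3*r + 6*z)/(r^2 - 9*r + 14)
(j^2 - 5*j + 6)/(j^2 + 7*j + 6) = (j^2 - 5*j + 6)/(j^2 + 7*j + 6)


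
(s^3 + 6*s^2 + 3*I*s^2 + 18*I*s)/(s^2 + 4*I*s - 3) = s*(s + 6)/(s + I)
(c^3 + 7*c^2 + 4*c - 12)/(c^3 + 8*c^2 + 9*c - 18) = (c + 2)/(c + 3)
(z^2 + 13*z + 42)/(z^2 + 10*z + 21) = (z + 6)/(z + 3)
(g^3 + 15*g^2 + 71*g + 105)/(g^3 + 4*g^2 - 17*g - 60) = (g + 7)/(g - 4)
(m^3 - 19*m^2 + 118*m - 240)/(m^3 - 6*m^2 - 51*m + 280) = (m - 6)/(m + 7)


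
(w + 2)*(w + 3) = w^2 + 5*w + 6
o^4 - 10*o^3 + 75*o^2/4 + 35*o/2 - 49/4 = (o - 7)*(o - 7/2)*(o - 1/2)*(o + 1)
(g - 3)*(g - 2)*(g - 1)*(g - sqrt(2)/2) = g^4 - 6*g^3 - sqrt(2)*g^3/2 + 3*sqrt(2)*g^2 + 11*g^2 - 11*sqrt(2)*g/2 - 6*g + 3*sqrt(2)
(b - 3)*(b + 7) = b^2 + 4*b - 21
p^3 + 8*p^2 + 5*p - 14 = (p - 1)*(p + 2)*(p + 7)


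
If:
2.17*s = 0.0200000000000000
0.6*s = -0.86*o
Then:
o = -0.01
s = 0.01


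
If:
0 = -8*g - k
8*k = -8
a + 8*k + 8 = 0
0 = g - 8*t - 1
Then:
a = 0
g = 1/8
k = -1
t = -7/64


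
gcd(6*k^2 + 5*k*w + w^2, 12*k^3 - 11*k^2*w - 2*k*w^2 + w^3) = 3*k + w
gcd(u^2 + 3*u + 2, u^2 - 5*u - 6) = u + 1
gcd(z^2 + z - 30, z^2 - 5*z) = z - 5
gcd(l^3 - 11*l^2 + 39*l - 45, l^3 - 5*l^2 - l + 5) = l - 5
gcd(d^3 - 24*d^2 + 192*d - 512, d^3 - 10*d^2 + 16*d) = d - 8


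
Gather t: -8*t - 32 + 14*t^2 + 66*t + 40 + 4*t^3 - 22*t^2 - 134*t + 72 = 4*t^3 - 8*t^2 - 76*t + 80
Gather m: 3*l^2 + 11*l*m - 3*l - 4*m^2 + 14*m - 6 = 3*l^2 - 3*l - 4*m^2 + m*(11*l + 14) - 6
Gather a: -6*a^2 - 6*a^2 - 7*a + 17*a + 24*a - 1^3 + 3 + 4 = -12*a^2 + 34*a + 6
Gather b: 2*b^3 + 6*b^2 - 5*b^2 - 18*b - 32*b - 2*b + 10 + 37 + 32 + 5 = 2*b^3 + b^2 - 52*b + 84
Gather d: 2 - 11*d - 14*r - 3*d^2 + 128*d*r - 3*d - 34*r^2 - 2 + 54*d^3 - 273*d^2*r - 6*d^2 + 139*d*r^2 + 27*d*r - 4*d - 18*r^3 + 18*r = 54*d^3 + d^2*(-273*r - 9) + d*(139*r^2 + 155*r - 18) - 18*r^3 - 34*r^2 + 4*r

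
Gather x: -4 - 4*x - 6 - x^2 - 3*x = -x^2 - 7*x - 10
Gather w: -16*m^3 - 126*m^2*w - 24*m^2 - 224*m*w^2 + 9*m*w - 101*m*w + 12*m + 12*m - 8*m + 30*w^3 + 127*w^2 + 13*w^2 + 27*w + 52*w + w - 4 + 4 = -16*m^3 - 24*m^2 + 16*m + 30*w^3 + w^2*(140 - 224*m) + w*(-126*m^2 - 92*m + 80)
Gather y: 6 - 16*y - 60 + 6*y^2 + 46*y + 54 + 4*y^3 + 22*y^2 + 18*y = 4*y^3 + 28*y^2 + 48*y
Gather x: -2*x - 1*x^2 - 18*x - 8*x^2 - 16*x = -9*x^2 - 36*x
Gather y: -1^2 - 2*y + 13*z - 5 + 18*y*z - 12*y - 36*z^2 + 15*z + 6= y*(18*z - 14) - 36*z^2 + 28*z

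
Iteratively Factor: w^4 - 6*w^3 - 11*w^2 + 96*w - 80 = (w + 4)*(w^3 - 10*w^2 + 29*w - 20) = (w - 5)*(w + 4)*(w^2 - 5*w + 4) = (w - 5)*(w - 4)*(w + 4)*(w - 1)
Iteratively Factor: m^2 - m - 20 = (m - 5)*(m + 4)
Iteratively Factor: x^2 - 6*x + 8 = (x - 2)*(x - 4)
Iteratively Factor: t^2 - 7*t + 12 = (t - 3)*(t - 4)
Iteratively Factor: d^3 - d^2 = (d)*(d^2 - d) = d*(d - 1)*(d)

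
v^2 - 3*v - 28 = (v - 7)*(v + 4)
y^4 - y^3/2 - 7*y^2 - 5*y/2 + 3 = (y - 3)*(y - 1/2)*(y + 1)*(y + 2)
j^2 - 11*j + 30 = (j - 6)*(j - 5)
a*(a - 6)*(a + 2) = a^3 - 4*a^2 - 12*a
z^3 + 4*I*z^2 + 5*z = z*(z - I)*(z + 5*I)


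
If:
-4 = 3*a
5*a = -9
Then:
No Solution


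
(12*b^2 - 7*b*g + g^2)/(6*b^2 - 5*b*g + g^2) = (4*b - g)/(2*b - g)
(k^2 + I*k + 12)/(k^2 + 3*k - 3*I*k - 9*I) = (k + 4*I)/(k + 3)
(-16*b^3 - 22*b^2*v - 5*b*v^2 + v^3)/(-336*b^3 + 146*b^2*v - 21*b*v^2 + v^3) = (2*b^2 + 3*b*v + v^2)/(42*b^2 - 13*b*v + v^2)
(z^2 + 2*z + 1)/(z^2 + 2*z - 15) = (z^2 + 2*z + 1)/(z^2 + 2*z - 15)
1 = 1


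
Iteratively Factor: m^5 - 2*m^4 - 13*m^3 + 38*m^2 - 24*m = (m - 2)*(m^4 - 13*m^2 + 12*m) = m*(m - 2)*(m^3 - 13*m + 12) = m*(m - 2)*(m - 1)*(m^2 + m - 12) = m*(m - 2)*(m - 1)*(m + 4)*(m - 3)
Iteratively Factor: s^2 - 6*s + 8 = (s - 4)*(s - 2)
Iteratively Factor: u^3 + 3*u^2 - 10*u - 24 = (u + 4)*(u^2 - u - 6) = (u - 3)*(u + 4)*(u + 2)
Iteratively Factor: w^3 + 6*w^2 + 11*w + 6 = (w + 3)*(w^2 + 3*w + 2) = (w + 2)*(w + 3)*(w + 1)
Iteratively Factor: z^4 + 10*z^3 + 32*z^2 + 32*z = (z + 4)*(z^3 + 6*z^2 + 8*z) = z*(z + 4)*(z^2 + 6*z + 8) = z*(z + 4)^2*(z + 2)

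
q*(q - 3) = q^2 - 3*q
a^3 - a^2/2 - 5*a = a*(a - 5/2)*(a + 2)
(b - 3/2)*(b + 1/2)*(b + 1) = b^3 - 7*b/4 - 3/4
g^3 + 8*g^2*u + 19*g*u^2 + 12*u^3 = (g + u)*(g + 3*u)*(g + 4*u)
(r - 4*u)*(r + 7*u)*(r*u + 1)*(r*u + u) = r^4*u^2 + 3*r^3*u^3 + r^3*u^2 + r^3*u - 28*r^2*u^4 + 3*r^2*u^3 + 3*r^2*u^2 + r^2*u - 28*r*u^4 - 28*r*u^3 + 3*r*u^2 - 28*u^3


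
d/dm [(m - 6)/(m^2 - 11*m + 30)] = -1/(m^2 - 10*m + 25)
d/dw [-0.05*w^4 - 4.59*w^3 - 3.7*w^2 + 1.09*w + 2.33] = -0.2*w^3 - 13.77*w^2 - 7.4*w + 1.09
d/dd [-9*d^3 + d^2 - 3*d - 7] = -27*d^2 + 2*d - 3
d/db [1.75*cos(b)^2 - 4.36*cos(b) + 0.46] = (4.36 - 3.5*cos(b))*sin(b)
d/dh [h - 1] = 1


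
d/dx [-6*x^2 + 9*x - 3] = 9 - 12*x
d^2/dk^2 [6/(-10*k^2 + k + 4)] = 12*(-100*k^2 + 10*k + (20*k - 1)^2 + 40)/(-10*k^2 + k + 4)^3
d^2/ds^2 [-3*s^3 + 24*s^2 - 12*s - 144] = 48 - 18*s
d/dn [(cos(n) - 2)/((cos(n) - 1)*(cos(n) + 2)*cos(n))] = (-5*cos(n) - 5*cos(2*n) + cos(3*n) + 3)*sin(n)/(2*(cos(n) - 1)^2*(cos(n) + 2)^2*cos(n)^2)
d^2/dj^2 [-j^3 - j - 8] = -6*j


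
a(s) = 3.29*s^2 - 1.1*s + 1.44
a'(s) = 6.58*s - 1.1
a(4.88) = 74.42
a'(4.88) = 31.01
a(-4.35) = 68.48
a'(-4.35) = -29.72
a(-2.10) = 18.26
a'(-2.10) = -14.92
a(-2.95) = 33.32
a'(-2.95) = -20.51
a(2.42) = 18.05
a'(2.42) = 14.82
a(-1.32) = 8.62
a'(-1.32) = -9.79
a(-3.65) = 49.29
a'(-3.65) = -25.12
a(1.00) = 3.63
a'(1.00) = 5.48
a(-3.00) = 34.35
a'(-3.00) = -20.84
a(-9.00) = 277.83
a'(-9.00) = -60.32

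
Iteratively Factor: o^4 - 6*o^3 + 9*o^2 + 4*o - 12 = (o - 3)*(o^3 - 3*o^2 + 4) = (o - 3)*(o + 1)*(o^2 - 4*o + 4) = (o - 3)*(o - 2)*(o + 1)*(o - 2)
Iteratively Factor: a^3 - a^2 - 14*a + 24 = (a - 2)*(a^2 + a - 12) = (a - 2)*(a + 4)*(a - 3)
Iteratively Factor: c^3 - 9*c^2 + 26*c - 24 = (c - 2)*(c^2 - 7*c + 12) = (c - 4)*(c - 2)*(c - 3)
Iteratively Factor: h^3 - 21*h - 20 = (h - 5)*(h^2 + 5*h + 4) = (h - 5)*(h + 1)*(h + 4)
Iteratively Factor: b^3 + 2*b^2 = (b + 2)*(b^2) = b*(b + 2)*(b)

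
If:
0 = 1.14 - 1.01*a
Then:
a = 1.13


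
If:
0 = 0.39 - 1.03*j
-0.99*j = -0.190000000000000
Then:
No Solution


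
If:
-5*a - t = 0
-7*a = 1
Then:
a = -1/7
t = 5/7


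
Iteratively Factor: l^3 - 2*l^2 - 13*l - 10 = (l - 5)*(l^2 + 3*l + 2) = (l - 5)*(l + 1)*(l + 2)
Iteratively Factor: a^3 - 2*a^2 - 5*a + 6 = (a - 1)*(a^2 - a - 6) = (a - 3)*(a - 1)*(a + 2)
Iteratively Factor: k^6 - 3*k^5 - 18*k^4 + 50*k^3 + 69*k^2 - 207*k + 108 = (k - 1)*(k^5 - 2*k^4 - 20*k^3 + 30*k^2 + 99*k - 108) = (k - 1)^2*(k^4 - k^3 - 21*k^2 + 9*k + 108) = (k - 1)^2*(k + 3)*(k^3 - 4*k^2 - 9*k + 36) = (k - 1)^2*(k + 3)^2*(k^2 - 7*k + 12) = (k - 4)*(k - 1)^2*(k + 3)^2*(k - 3)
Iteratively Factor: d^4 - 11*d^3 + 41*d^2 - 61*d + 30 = (d - 2)*(d^3 - 9*d^2 + 23*d - 15) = (d - 2)*(d - 1)*(d^2 - 8*d + 15) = (d - 3)*(d - 2)*(d - 1)*(d - 5)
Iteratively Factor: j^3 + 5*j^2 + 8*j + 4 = (j + 2)*(j^2 + 3*j + 2) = (j + 2)^2*(j + 1)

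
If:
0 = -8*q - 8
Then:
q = -1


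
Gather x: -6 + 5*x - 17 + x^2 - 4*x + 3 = x^2 + x - 20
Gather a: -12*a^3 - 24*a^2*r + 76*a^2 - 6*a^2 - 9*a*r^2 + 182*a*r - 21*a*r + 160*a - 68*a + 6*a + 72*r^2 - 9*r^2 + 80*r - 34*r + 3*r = -12*a^3 + a^2*(70 - 24*r) + a*(-9*r^2 + 161*r + 98) + 63*r^2 + 49*r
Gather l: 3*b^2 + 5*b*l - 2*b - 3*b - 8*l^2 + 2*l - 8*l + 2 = 3*b^2 - 5*b - 8*l^2 + l*(5*b - 6) + 2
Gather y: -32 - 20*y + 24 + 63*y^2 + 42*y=63*y^2 + 22*y - 8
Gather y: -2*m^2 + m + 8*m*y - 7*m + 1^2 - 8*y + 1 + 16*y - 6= -2*m^2 - 6*m + y*(8*m + 8) - 4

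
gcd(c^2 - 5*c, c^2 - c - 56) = 1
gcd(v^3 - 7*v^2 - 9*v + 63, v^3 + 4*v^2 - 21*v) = v - 3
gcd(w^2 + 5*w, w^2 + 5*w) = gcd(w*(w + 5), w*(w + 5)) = w^2 + 5*w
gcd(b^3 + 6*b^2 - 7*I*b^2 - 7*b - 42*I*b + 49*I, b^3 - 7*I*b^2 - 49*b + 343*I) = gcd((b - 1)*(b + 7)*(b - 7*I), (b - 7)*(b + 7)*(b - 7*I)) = b^2 + b*(7 - 7*I) - 49*I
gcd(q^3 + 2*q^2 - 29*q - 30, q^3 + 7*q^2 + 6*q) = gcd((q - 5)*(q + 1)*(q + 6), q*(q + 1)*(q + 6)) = q^2 + 7*q + 6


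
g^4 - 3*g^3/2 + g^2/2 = g^2*(g - 1)*(g - 1/2)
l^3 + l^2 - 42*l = l*(l - 6)*(l + 7)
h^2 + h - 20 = (h - 4)*(h + 5)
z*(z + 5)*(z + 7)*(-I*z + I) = -I*z^4 - 11*I*z^3 - 23*I*z^2 + 35*I*z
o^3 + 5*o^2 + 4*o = o*(o + 1)*(o + 4)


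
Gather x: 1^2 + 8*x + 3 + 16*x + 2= 24*x + 6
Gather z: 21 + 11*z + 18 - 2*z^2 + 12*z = -2*z^2 + 23*z + 39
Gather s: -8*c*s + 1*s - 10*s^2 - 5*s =-10*s^2 + s*(-8*c - 4)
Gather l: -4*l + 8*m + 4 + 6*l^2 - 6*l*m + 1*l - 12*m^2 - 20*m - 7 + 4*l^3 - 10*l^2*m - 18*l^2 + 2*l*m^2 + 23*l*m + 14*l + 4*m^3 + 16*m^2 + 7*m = 4*l^3 + l^2*(-10*m - 12) + l*(2*m^2 + 17*m + 11) + 4*m^3 + 4*m^2 - 5*m - 3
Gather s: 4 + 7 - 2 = 9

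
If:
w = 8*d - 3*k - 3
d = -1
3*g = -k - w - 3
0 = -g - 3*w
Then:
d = -1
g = 6/25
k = -91/25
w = -2/25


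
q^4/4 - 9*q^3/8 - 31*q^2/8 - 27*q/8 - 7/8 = (q/4 + 1/4)*(q - 7)*(q + 1/2)*(q + 1)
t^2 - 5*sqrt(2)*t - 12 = (t - 6*sqrt(2))*(t + sqrt(2))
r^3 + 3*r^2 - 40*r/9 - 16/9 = (r - 4/3)*(r + 1/3)*(r + 4)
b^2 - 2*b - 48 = (b - 8)*(b + 6)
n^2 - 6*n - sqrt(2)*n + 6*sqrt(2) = (n - 6)*(n - sqrt(2))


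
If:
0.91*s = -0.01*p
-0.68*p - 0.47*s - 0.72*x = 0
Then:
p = -1.06692721055203*x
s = 0.0117244748412311*x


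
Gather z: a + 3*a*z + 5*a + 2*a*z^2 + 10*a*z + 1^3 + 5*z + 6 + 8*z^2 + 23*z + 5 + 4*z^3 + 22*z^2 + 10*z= 6*a + 4*z^3 + z^2*(2*a + 30) + z*(13*a + 38) + 12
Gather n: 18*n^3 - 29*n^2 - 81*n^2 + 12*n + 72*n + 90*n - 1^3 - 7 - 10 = 18*n^3 - 110*n^2 + 174*n - 18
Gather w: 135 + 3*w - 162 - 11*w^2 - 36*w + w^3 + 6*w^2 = w^3 - 5*w^2 - 33*w - 27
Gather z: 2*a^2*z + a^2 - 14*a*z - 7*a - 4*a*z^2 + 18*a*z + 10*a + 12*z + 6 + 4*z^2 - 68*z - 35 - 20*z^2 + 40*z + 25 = a^2 + 3*a + z^2*(-4*a - 16) + z*(2*a^2 + 4*a - 16) - 4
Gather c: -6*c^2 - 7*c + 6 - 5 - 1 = -6*c^2 - 7*c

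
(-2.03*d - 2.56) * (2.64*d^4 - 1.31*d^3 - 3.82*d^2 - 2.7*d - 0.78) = -5.3592*d^5 - 4.0991*d^4 + 11.1082*d^3 + 15.2602*d^2 + 8.4954*d + 1.9968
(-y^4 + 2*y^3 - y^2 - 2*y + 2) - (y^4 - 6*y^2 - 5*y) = -2*y^4 + 2*y^3 + 5*y^2 + 3*y + 2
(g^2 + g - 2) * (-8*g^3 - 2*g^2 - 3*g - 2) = -8*g^5 - 10*g^4 + 11*g^3 - g^2 + 4*g + 4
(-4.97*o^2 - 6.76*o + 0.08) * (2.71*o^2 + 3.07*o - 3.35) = -13.4687*o^4 - 33.5775*o^3 - 3.8869*o^2 + 22.8916*o - 0.268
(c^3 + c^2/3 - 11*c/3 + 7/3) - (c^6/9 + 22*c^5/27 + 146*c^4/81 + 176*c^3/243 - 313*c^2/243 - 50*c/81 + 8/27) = -c^6/9 - 22*c^5/27 - 146*c^4/81 + 67*c^3/243 + 394*c^2/243 - 247*c/81 + 55/27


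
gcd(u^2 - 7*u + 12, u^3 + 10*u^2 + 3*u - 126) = u - 3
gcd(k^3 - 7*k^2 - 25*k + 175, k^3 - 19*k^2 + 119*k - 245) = k^2 - 12*k + 35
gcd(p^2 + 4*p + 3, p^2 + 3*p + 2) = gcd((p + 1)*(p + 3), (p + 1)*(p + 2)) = p + 1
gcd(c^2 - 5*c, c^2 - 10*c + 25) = c - 5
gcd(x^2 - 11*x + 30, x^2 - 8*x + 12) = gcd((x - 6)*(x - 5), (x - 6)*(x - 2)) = x - 6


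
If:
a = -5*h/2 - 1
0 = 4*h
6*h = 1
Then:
No Solution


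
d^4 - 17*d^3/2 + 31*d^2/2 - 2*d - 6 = (d - 6)*(d - 2)*(d - 1)*(d + 1/2)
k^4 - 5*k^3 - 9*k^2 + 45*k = k*(k - 5)*(k - 3)*(k + 3)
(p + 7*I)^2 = p^2 + 14*I*p - 49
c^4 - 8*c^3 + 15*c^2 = c^2*(c - 5)*(c - 3)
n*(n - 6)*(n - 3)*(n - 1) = n^4 - 10*n^3 + 27*n^2 - 18*n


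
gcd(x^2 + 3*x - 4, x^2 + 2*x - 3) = x - 1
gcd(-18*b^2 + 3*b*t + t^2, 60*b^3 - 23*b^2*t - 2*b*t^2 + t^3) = -3*b + t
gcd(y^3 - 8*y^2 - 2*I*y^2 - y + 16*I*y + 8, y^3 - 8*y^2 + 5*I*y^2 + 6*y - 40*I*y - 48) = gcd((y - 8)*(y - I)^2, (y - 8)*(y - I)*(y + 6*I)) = y^2 + y*(-8 - I) + 8*I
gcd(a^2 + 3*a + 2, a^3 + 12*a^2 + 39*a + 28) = a + 1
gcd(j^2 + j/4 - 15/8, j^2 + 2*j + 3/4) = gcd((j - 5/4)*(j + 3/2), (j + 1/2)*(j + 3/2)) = j + 3/2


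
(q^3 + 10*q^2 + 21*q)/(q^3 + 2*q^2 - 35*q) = (q + 3)/(q - 5)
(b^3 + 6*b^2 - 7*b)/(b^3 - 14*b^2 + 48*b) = (b^2 + 6*b - 7)/(b^2 - 14*b + 48)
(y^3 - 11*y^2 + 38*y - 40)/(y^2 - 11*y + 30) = (y^2 - 6*y + 8)/(y - 6)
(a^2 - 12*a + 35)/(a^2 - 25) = (a - 7)/(a + 5)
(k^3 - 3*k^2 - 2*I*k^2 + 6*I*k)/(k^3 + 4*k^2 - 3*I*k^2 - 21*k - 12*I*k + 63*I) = k*(k - 2*I)/(k^2 + k*(7 - 3*I) - 21*I)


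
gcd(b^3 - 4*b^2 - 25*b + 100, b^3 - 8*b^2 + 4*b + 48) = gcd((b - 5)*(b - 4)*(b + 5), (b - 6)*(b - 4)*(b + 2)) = b - 4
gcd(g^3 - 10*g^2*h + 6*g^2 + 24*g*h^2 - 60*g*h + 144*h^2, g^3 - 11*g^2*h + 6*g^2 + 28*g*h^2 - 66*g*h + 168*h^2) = g^2 - 4*g*h + 6*g - 24*h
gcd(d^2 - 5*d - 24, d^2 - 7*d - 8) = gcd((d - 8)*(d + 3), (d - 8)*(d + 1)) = d - 8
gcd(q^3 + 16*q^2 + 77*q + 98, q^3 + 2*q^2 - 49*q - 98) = q^2 + 9*q + 14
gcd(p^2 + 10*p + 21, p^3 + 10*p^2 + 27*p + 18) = p + 3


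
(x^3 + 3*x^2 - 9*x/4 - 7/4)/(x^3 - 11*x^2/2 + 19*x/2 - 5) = (4*x^2 + 16*x + 7)/(2*(2*x^2 - 9*x + 10))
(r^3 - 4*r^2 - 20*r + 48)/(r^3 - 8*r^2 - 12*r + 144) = (r - 2)/(r - 6)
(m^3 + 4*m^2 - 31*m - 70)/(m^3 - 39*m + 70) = (m + 2)/(m - 2)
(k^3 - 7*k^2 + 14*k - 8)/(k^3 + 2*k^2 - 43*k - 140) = (k^3 - 7*k^2 + 14*k - 8)/(k^3 + 2*k^2 - 43*k - 140)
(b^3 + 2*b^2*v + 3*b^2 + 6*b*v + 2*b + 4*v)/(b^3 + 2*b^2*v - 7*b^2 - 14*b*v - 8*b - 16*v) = (b + 2)/(b - 8)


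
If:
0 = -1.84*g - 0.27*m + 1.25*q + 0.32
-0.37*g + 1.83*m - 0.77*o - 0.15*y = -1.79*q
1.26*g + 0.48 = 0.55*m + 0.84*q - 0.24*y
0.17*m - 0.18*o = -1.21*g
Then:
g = 0.118291169117818*y + 0.334245278244139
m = 0.331923614100474*y + 0.960983059368235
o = 1.10866293905356*y + 3.15446614871116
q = 0.24582010158713*y + 0.443581390398912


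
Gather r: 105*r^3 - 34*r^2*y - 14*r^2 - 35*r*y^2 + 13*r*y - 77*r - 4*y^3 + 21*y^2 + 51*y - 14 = 105*r^3 + r^2*(-34*y - 14) + r*(-35*y^2 + 13*y - 77) - 4*y^3 + 21*y^2 + 51*y - 14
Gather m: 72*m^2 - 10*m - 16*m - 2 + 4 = 72*m^2 - 26*m + 2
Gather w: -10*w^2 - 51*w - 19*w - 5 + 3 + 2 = -10*w^2 - 70*w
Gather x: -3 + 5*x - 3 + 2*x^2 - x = 2*x^2 + 4*x - 6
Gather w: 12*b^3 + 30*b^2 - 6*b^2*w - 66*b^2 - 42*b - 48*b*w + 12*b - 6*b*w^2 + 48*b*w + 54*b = 12*b^3 - 6*b^2*w - 36*b^2 - 6*b*w^2 + 24*b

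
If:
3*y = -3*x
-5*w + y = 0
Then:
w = y/5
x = -y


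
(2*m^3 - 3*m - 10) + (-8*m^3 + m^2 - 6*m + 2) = -6*m^3 + m^2 - 9*m - 8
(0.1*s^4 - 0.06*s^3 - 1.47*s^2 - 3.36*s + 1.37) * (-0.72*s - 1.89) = -0.072*s^5 - 0.1458*s^4 + 1.1718*s^3 + 5.1975*s^2 + 5.364*s - 2.5893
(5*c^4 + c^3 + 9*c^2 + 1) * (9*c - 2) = 45*c^5 - c^4 + 79*c^3 - 18*c^2 + 9*c - 2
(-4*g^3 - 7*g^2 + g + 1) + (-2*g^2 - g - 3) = -4*g^3 - 9*g^2 - 2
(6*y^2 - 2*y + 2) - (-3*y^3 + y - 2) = 3*y^3 + 6*y^2 - 3*y + 4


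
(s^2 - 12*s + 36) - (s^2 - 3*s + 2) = 34 - 9*s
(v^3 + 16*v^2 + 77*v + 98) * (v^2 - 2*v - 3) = v^5 + 14*v^4 + 42*v^3 - 104*v^2 - 427*v - 294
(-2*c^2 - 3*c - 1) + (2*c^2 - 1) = -3*c - 2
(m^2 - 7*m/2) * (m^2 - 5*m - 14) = m^4 - 17*m^3/2 + 7*m^2/2 + 49*m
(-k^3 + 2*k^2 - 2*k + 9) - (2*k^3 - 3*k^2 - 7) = -3*k^3 + 5*k^2 - 2*k + 16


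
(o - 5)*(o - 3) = o^2 - 8*o + 15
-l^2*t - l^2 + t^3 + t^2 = (-l + t)*(l + t)*(t + 1)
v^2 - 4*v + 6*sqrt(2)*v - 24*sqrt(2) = (v - 4)*(v + 6*sqrt(2))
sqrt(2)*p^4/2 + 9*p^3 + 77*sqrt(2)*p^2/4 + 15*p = p*(p + 5*sqrt(2)/2)*(p + 6*sqrt(2))*(sqrt(2)*p/2 + 1/2)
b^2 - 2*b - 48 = (b - 8)*(b + 6)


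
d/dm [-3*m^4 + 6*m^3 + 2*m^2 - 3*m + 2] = -12*m^3 + 18*m^2 + 4*m - 3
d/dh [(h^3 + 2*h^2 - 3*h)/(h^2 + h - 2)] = (h^2 + 4*h + 6)/(h^2 + 4*h + 4)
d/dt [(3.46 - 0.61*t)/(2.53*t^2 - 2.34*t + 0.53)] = (1.5433*t^2 - 17.5076*t + 7.7731)/(6.4009*t^4 - 11.8404*t^3 + 8.1574*t^2 - 2.4804*t + 0.2809)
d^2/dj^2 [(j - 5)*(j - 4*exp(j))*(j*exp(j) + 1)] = j^3*exp(j) - 16*j^2*exp(2*j) + j^2*exp(j) + 48*j*exp(2*j) - 18*j*exp(j) + 72*exp(2*j) + 2*exp(j) + 2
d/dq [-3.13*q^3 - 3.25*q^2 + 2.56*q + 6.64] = -9.39*q^2 - 6.5*q + 2.56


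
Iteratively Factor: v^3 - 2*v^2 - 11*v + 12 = (v - 1)*(v^2 - v - 12) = (v - 4)*(v - 1)*(v + 3)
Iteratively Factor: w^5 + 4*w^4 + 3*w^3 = (w)*(w^4 + 4*w^3 + 3*w^2) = w^2*(w^3 + 4*w^2 + 3*w) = w^2*(w + 3)*(w^2 + w) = w^3*(w + 3)*(w + 1)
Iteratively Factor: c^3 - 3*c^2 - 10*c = (c - 5)*(c^2 + 2*c) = c*(c - 5)*(c + 2)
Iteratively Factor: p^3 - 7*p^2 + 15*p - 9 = (p - 3)*(p^2 - 4*p + 3) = (p - 3)^2*(p - 1)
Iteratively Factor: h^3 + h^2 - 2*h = (h + 2)*(h^2 - h) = (h - 1)*(h + 2)*(h)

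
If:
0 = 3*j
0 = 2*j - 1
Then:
No Solution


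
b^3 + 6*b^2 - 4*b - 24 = (b - 2)*(b + 2)*(b + 6)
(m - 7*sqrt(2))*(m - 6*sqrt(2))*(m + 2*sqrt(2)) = m^3 - 11*sqrt(2)*m^2 + 32*m + 168*sqrt(2)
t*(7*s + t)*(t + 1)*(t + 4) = 7*s*t^3 + 35*s*t^2 + 28*s*t + t^4 + 5*t^3 + 4*t^2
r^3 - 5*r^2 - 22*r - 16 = (r - 8)*(r + 1)*(r + 2)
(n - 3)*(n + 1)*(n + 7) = n^3 + 5*n^2 - 17*n - 21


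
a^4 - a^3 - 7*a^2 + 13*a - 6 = (a - 2)*(a - 1)^2*(a + 3)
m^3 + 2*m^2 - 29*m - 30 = (m - 5)*(m + 1)*(m + 6)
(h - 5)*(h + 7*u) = h^2 + 7*h*u - 5*h - 35*u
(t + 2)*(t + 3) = t^2 + 5*t + 6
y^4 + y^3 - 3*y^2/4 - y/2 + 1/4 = (y - 1/2)^2*(y + 1)^2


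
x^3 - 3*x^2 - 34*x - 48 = (x - 8)*(x + 2)*(x + 3)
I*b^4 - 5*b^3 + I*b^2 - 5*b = b*(b + I)*(b + 5*I)*(I*b + 1)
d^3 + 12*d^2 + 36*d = d*(d + 6)^2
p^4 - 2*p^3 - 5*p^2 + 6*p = p*(p - 3)*(p - 1)*(p + 2)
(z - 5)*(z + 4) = z^2 - z - 20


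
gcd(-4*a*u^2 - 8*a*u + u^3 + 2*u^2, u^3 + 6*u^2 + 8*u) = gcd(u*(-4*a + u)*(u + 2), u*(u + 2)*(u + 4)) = u^2 + 2*u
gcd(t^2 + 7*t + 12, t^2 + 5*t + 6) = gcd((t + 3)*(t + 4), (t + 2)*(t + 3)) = t + 3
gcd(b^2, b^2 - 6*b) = b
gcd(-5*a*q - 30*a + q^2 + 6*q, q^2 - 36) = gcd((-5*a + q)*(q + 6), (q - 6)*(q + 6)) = q + 6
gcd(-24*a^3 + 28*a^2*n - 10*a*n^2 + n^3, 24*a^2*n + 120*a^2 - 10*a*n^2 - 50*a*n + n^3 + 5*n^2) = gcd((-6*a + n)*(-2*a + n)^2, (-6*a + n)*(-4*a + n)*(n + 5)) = 6*a - n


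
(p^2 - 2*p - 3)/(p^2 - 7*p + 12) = (p + 1)/(p - 4)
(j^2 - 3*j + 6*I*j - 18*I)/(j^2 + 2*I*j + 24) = (j - 3)/(j - 4*I)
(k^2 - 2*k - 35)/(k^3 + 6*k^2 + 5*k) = (k - 7)/(k*(k + 1))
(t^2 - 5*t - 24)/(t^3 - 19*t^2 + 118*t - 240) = (t + 3)/(t^2 - 11*t + 30)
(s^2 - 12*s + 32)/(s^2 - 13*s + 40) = (s - 4)/(s - 5)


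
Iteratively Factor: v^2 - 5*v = (v - 5)*(v)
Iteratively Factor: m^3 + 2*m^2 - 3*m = (m + 3)*(m^2 - m) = m*(m + 3)*(m - 1)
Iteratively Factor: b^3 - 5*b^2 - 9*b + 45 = (b - 5)*(b^2 - 9) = (b - 5)*(b - 3)*(b + 3)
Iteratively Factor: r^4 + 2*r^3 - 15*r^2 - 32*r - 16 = (r + 1)*(r^3 + r^2 - 16*r - 16) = (r - 4)*(r + 1)*(r^2 + 5*r + 4) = (r - 4)*(r + 1)*(r + 4)*(r + 1)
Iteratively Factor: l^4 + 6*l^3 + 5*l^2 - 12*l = (l + 3)*(l^3 + 3*l^2 - 4*l) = l*(l + 3)*(l^2 + 3*l - 4) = l*(l + 3)*(l + 4)*(l - 1)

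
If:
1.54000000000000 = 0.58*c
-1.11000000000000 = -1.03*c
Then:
No Solution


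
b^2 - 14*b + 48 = (b - 8)*(b - 6)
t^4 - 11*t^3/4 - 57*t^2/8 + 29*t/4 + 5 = (t - 4)*(t - 5/4)*(t + 1/2)*(t + 2)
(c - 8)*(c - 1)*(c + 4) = c^3 - 5*c^2 - 28*c + 32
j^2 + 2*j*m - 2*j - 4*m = (j - 2)*(j + 2*m)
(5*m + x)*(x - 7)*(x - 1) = 5*m*x^2 - 40*m*x + 35*m + x^3 - 8*x^2 + 7*x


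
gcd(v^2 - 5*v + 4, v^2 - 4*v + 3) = v - 1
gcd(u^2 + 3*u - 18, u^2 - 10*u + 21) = u - 3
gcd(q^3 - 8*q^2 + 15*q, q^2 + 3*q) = q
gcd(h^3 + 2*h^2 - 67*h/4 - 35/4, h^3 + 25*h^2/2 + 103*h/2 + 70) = h + 5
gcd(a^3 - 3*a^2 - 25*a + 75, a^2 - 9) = a - 3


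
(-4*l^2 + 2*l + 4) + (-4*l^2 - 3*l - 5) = -8*l^2 - l - 1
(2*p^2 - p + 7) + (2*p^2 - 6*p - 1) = 4*p^2 - 7*p + 6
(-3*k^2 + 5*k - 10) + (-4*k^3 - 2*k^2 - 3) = -4*k^3 - 5*k^2 + 5*k - 13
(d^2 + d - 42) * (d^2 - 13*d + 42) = d^4 - 12*d^3 - 13*d^2 + 588*d - 1764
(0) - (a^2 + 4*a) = -a^2 - 4*a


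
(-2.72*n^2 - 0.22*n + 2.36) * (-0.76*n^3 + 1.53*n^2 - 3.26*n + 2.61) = 2.0672*n^5 - 3.9944*n^4 + 6.737*n^3 - 2.7712*n^2 - 8.2678*n + 6.1596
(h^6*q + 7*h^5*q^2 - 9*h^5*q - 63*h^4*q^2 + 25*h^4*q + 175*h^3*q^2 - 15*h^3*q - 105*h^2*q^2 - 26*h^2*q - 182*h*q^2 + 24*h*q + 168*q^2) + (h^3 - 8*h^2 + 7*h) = h^6*q + 7*h^5*q^2 - 9*h^5*q - 63*h^4*q^2 + 25*h^4*q + 175*h^3*q^2 - 15*h^3*q + h^3 - 105*h^2*q^2 - 26*h^2*q - 8*h^2 - 182*h*q^2 + 24*h*q + 7*h + 168*q^2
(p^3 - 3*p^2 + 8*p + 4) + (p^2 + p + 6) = p^3 - 2*p^2 + 9*p + 10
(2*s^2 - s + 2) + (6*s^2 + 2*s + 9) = 8*s^2 + s + 11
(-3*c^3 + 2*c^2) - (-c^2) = -3*c^3 + 3*c^2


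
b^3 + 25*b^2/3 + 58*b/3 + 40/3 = (b + 4/3)*(b + 2)*(b + 5)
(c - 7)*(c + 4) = c^2 - 3*c - 28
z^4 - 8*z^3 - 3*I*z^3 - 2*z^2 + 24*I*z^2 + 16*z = z*(z - 8)*(z - 2*I)*(z - I)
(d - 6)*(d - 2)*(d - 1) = d^3 - 9*d^2 + 20*d - 12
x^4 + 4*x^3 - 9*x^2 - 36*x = x*(x - 3)*(x + 3)*(x + 4)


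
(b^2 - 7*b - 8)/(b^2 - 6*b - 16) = (b + 1)/(b + 2)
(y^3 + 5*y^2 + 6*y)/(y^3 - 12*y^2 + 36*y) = (y^2 + 5*y + 6)/(y^2 - 12*y + 36)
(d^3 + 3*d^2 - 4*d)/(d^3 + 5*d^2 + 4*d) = (d - 1)/(d + 1)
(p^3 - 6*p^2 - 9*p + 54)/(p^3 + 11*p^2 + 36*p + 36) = (p^2 - 9*p + 18)/(p^2 + 8*p + 12)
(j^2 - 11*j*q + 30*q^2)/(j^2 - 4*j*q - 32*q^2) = (-j^2 + 11*j*q - 30*q^2)/(-j^2 + 4*j*q + 32*q^2)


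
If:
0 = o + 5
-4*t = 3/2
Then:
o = -5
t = -3/8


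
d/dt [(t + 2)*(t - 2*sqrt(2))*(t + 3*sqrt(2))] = 3*t^2 + 2*sqrt(2)*t + 4*t - 12 + 2*sqrt(2)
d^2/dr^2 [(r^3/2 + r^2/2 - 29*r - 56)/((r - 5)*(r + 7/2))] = 42*(-7*r^3 - 39*r^2 - 309*r - 73)/(8*r^6 - 36*r^5 - 366*r^4 + 1233*r^3 + 6405*r^2 - 11025*r - 42875)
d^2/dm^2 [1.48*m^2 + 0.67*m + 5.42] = 2.96000000000000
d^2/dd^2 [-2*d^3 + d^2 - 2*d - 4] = 2 - 12*d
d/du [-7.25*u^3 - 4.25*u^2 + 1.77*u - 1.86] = -21.75*u^2 - 8.5*u + 1.77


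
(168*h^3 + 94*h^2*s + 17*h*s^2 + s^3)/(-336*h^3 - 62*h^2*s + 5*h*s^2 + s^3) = (4*h + s)/(-8*h + s)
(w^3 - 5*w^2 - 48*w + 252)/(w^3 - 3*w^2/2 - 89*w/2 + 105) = 2*(w - 6)/(2*w - 5)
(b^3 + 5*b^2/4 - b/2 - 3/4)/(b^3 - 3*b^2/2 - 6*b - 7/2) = (4*b - 3)/(2*(2*b - 7))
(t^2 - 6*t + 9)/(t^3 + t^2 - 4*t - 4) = (t^2 - 6*t + 9)/(t^3 + t^2 - 4*t - 4)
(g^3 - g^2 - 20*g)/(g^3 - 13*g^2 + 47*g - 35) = g*(g + 4)/(g^2 - 8*g + 7)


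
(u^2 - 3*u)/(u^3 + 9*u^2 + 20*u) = (u - 3)/(u^2 + 9*u + 20)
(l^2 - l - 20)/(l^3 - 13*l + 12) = (l - 5)/(l^2 - 4*l + 3)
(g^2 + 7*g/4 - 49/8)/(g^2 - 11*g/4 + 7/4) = (g + 7/2)/(g - 1)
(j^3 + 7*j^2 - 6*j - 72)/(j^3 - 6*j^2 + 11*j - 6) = (j^2 + 10*j + 24)/(j^2 - 3*j + 2)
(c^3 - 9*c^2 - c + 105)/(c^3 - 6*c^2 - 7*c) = (c^2 - 2*c - 15)/(c*(c + 1))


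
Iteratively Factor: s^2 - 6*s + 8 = (s - 2)*(s - 4)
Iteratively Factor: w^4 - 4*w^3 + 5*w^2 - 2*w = (w - 1)*(w^3 - 3*w^2 + 2*w) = w*(w - 1)*(w^2 - 3*w + 2) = w*(w - 2)*(w - 1)*(w - 1)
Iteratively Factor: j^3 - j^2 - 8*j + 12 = (j - 2)*(j^2 + j - 6) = (j - 2)^2*(j + 3)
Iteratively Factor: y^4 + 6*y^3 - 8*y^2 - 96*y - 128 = (y + 2)*(y^3 + 4*y^2 - 16*y - 64) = (y + 2)*(y + 4)*(y^2 - 16) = (y - 4)*(y + 2)*(y + 4)*(y + 4)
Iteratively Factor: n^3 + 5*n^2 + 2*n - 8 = (n - 1)*(n^2 + 6*n + 8) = (n - 1)*(n + 2)*(n + 4)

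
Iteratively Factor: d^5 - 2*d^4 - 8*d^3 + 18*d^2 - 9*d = (d - 3)*(d^4 + d^3 - 5*d^2 + 3*d) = d*(d - 3)*(d^3 + d^2 - 5*d + 3) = d*(d - 3)*(d + 3)*(d^2 - 2*d + 1) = d*(d - 3)*(d - 1)*(d + 3)*(d - 1)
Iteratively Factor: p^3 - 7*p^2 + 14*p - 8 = (p - 1)*(p^2 - 6*p + 8) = (p - 2)*(p - 1)*(p - 4)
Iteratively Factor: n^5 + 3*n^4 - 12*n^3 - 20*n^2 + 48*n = (n)*(n^4 + 3*n^3 - 12*n^2 - 20*n + 48) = n*(n - 2)*(n^3 + 5*n^2 - 2*n - 24) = n*(n - 2)*(n + 4)*(n^2 + n - 6) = n*(n - 2)*(n + 3)*(n + 4)*(n - 2)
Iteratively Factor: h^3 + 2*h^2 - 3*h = (h + 3)*(h^2 - h) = h*(h + 3)*(h - 1)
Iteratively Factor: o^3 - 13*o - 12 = (o - 4)*(o^2 + 4*o + 3) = (o - 4)*(o + 3)*(o + 1)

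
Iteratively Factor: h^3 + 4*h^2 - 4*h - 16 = (h + 2)*(h^2 + 2*h - 8) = (h + 2)*(h + 4)*(h - 2)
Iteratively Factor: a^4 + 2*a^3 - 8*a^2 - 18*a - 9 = (a + 3)*(a^3 - a^2 - 5*a - 3) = (a + 1)*(a + 3)*(a^2 - 2*a - 3) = (a + 1)^2*(a + 3)*(a - 3)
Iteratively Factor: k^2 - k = (k)*(k - 1)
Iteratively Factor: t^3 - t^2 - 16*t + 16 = (t - 4)*(t^2 + 3*t - 4) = (t - 4)*(t + 4)*(t - 1)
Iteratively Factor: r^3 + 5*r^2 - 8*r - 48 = (r - 3)*(r^2 + 8*r + 16) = (r - 3)*(r + 4)*(r + 4)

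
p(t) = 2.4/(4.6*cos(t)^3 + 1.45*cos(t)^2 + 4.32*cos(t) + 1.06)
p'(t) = 2.4*(13.8*sin(t)*cos(t)^2 + 2.9*sin(t)*cos(t) + 4.32*sin(t))/(4.6*cos(t)^3 + 1.45*cos(t)^2 + 4.32*cos(t) + 1.06)^2 = (33.12*cos(t)^2 + 6.96*cos(t) + 10.368)*sin(t)/(4.6*cos(t)^3 + 1.45*cos(t)^2 + 4.32*cos(t) + 1.06)^2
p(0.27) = 0.22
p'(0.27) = 0.11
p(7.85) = 2.23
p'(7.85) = 8.96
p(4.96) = 1.06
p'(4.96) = -2.64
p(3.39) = -0.40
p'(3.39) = -0.24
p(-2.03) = -2.47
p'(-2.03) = -13.13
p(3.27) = -0.38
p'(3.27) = -0.12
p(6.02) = 0.22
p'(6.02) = -0.11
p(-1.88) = -9.60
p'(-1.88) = -172.59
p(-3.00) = -0.38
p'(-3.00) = -0.13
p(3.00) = -0.38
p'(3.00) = 0.13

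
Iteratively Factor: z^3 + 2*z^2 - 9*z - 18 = (z + 3)*(z^2 - z - 6) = (z + 2)*(z + 3)*(z - 3)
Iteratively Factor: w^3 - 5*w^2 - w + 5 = (w - 1)*(w^2 - 4*w - 5) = (w - 5)*(w - 1)*(w + 1)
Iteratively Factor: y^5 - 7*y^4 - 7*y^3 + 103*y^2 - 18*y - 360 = (y - 4)*(y^4 - 3*y^3 - 19*y^2 + 27*y + 90) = (y - 4)*(y + 3)*(y^3 - 6*y^2 - y + 30) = (y - 5)*(y - 4)*(y + 3)*(y^2 - y - 6) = (y - 5)*(y - 4)*(y - 3)*(y + 3)*(y + 2)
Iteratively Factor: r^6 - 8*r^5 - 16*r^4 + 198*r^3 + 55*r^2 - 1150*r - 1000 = (r - 5)*(r^5 - 3*r^4 - 31*r^3 + 43*r^2 + 270*r + 200) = (r - 5)^2*(r^4 + 2*r^3 - 21*r^2 - 62*r - 40) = (r - 5)^2*(r + 4)*(r^3 - 2*r^2 - 13*r - 10) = (r - 5)^2*(r + 1)*(r + 4)*(r^2 - 3*r - 10) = (r - 5)^3*(r + 1)*(r + 4)*(r + 2)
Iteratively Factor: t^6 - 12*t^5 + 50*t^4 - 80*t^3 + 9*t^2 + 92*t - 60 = (t - 1)*(t^5 - 11*t^4 + 39*t^3 - 41*t^2 - 32*t + 60) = (t - 3)*(t - 1)*(t^4 - 8*t^3 + 15*t^2 + 4*t - 20) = (t - 3)*(t - 2)*(t - 1)*(t^3 - 6*t^2 + 3*t + 10) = (t - 3)*(t - 2)*(t - 1)*(t + 1)*(t^2 - 7*t + 10) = (t - 3)*(t - 2)^2*(t - 1)*(t + 1)*(t - 5)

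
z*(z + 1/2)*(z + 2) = z^3 + 5*z^2/2 + z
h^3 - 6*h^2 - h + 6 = (h - 6)*(h - 1)*(h + 1)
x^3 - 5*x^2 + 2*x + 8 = (x - 4)*(x - 2)*(x + 1)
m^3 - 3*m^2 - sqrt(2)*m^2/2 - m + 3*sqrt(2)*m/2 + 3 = (m - 3)*(m - sqrt(2))*(m + sqrt(2)/2)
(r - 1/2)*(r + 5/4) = r^2 + 3*r/4 - 5/8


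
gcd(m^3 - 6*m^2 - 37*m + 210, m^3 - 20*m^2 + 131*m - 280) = m^2 - 12*m + 35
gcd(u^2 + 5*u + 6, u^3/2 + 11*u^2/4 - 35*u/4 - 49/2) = u + 2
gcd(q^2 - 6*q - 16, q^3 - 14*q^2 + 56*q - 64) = q - 8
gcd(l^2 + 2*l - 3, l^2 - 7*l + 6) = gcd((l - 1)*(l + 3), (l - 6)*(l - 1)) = l - 1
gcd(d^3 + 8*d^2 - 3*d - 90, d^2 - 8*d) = 1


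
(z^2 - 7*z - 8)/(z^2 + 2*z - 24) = (z^2 - 7*z - 8)/(z^2 + 2*z - 24)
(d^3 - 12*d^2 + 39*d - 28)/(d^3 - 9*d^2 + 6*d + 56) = (d - 1)/(d + 2)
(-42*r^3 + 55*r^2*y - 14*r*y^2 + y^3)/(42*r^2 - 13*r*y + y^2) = -r + y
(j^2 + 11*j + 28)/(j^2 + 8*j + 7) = (j + 4)/(j + 1)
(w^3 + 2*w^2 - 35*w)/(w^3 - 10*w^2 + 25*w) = (w + 7)/(w - 5)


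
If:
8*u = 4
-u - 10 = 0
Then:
No Solution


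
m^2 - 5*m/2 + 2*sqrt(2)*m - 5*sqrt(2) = (m - 5/2)*(m + 2*sqrt(2))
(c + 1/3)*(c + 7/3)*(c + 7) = c^3 + 29*c^2/3 + 175*c/9 + 49/9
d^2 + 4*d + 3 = (d + 1)*(d + 3)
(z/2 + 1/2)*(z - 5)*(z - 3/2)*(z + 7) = z^4/2 + 3*z^3/4 - 75*z^2/4 + 29*z/4 + 105/4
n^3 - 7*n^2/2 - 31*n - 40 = (n - 8)*(n + 2)*(n + 5/2)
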